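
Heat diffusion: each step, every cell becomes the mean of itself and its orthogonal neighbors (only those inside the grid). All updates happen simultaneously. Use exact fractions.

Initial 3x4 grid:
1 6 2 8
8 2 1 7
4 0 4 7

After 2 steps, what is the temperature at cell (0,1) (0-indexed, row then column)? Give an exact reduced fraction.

Step 1: cell (0,1) = 11/4
Step 2: cell (0,1) = 77/20
Full grid after step 2:
  23/6 77/20 119/30 47/9
  323/80 78/25 98/25 1237/240
  41/12 129/40 147/40 59/12

Answer: 77/20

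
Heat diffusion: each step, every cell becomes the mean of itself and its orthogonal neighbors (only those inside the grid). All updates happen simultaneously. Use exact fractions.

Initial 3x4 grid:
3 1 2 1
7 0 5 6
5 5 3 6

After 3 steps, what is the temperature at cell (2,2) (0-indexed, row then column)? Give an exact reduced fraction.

Answer: 5033/1200

Derivation:
Step 1: cell (2,2) = 19/4
Step 2: cell (2,2) = 81/20
Step 3: cell (2,2) = 5033/1200
Full grid after step 3:
  3563/1080 20293/7200 7291/2400 773/240
  51931/14400 10777/3000 6873/2000 3117/800
  9151/2160 3521/900 5033/1200 509/120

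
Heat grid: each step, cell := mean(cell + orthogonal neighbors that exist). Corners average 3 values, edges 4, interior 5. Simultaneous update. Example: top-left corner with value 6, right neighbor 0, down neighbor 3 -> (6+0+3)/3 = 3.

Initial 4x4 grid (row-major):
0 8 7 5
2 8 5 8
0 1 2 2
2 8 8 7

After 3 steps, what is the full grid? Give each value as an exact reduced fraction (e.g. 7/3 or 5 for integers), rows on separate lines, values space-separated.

Answer: 8543/2160 4417/900 2509/450 2555/432
25421/7200 25613/6000 31621/6000 38629/7200
22397/7200 24413/6000 5633/1200 37429/7200
7463/2160 3679/900 1127/225 11071/2160

Derivation:
After step 1:
  10/3 23/4 25/4 20/3
  5/2 24/5 6 5
  5/4 19/5 18/5 19/4
  10/3 19/4 25/4 17/3
After step 2:
  139/36 151/30 37/6 215/36
  713/240 457/100 513/100 269/48
  653/240 91/25 122/25 1141/240
  28/9 68/15 76/15 50/9
After step 3:
  8543/2160 4417/900 2509/450 2555/432
  25421/7200 25613/6000 31621/6000 38629/7200
  22397/7200 24413/6000 5633/1200 37429/7200
  7463/2160 3679/900 1127/225 11071/2160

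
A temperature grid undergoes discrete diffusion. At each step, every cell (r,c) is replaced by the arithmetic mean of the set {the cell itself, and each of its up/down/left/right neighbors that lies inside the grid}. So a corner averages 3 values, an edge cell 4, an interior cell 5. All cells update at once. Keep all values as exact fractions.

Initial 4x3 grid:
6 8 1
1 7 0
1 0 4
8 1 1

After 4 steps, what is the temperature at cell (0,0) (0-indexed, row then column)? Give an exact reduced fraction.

Answer: 14431/3600

Derivation:
Step 1: cell (0,0) = 5
Step 2: cell (0,0) = 19/4
Step 3: cell (0,0) = 1003/240
Step 4: cell (0,0) = 14431/3600
Full grid after step 4:
  14431/3600 543439/144000 19259/5400
  255227/72000 203701/60000 219227/72000
  664421/216000 494603/180000 62269/24000
  22141/8100 1108297/432000 25063/10800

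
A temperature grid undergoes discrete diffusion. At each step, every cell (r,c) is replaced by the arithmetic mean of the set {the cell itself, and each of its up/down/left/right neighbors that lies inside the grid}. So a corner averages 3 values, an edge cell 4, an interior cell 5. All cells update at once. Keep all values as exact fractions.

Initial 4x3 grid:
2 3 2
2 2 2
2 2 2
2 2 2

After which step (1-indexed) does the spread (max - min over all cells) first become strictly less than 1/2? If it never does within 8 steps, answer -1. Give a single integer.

Step 1: max=7/3, min=2, spread=1/3
  -> spread < 1/2 first at step 1
Step 2: max=547/240, min=2, spread=67/240
Step 3: max=4757/2160, min=2, spread=437/2160
Step 4: max=1885531/864000, min=2009/1000, spread=29951/172800
Step 5: max=16767821/7776000, min=6829/3375, spread=206761/1555200
Step 6: max=6676995571/3110400000, min=10965671/5400000, spread=14430763/124416000
Step 7: max=398355741689/186624000000, min=881652727/432000000, spread=139854109/1492992000
Step 8: max=23817351890251/11197440000000, min=79611228977/38880000000, spread=7114543559/89579520000

Answer: 1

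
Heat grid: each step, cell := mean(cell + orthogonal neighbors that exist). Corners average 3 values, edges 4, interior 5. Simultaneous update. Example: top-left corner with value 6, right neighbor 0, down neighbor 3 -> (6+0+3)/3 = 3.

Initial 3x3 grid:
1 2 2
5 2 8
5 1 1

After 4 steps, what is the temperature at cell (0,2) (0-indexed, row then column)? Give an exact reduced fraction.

Answer: 10927/3600

Derivation:
Step 1: cell (0,2) = 4
Step 2: cell (0,2) = 3
Step 3: cell (0,2) = 191/60
Step 4: cell (0,2) = 10927/3600
Full grid after step 4:
  23567/8100 2625649/864000 10927/3600
  2645399/864000 541369/180000 2736899/864000
  197161/64800 907633/288000 201311/64800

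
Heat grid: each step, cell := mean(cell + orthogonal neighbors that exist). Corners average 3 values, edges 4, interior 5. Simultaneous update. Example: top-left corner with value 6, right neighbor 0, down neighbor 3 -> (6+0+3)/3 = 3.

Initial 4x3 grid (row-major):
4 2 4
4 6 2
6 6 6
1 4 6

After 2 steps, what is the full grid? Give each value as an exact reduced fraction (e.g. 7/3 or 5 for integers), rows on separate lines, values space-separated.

After step 1:
  10/3 4 8/3
  5 4 9/2
  17/4 28/5 5
  11/3 17/4 16/3
After step 2:
  37/9 7/2 67/18
  199/48 231/50 97/24
  1111/240 231/50 613/120
  73/18 377/80 175/36

Answer: 37/9 7/2 67/18
199/48 231/50 97/24
1111/240 231/50 613/120
73/18 377/80 175/36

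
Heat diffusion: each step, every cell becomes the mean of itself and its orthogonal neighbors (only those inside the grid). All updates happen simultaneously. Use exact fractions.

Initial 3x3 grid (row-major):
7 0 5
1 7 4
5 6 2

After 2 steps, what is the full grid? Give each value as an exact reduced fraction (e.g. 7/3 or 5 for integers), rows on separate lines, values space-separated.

Answer: 149/36 841/240 49/12
229/60 457/100 151/40
14/3 83/20 9/2

Derivation:
After step 1:
  8/3 19/4 3
  5 18/5 9/2
  4 5 4
After step 2:
  149/36 841/240 49/12
  229/60 457/100 151/40
  14/3 83/20 9/2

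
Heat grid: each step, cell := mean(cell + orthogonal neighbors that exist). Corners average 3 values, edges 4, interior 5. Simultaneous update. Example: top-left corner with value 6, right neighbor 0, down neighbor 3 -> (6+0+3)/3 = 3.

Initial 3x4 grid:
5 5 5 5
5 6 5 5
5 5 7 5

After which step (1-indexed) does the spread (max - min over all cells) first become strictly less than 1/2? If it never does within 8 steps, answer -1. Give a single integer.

Answer: 3

Derivation:
Step 1: max=23/4, min=5, spread=3/4
Step 2: max=1351/240, min=5, spread=151/240
Step 3: max=11761/2160, min=1847/360, spread=679/2160
  -> spread < 1/2 first at step 3
Step 4: max=1169341/216000, min=112061/21600, spread=48731/216000
Step 5: max=5211923/972000, min=13494883/2592000, spread=242147/1555200
Step 6: max=519188747/97200000, min=339054073/64800000, spread=848611/7776000
Step 7: max=37263168781/6998400000, min=48911980783/9331200000, spread=92669311/1119744000
Step 8: max=2230522014779/419904000000, min=2941477729997/559872000000, spread=781238953/13436928000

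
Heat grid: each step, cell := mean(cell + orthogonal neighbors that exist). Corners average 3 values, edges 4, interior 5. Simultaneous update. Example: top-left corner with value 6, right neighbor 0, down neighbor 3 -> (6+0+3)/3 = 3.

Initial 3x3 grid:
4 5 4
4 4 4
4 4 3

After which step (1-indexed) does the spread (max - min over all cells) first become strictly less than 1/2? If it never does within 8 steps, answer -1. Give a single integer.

Answer: 3

Derivation:
Step 1: max=13/3, min=11/3, spread=2/3
Step 2: max=1027/240, min=67/18, spread=401/720
Step 3: max=9077/2160, min=4181/1080, spread=143/432
  -> spread < 1/2 first at step 3
Step 4: max=535879/129600, min=252877/64800, spread=1205/5184
Step 5: max=31994813/7776000, min=15362969/3888000, spread=10151/62208
Step 6: max=1906102111/466560000, min=926326993/233280000, spread=85517/746496
Step 7: max=113968156517/27993600000, min=55858404821/13996800000, spread=720431/8957952
Step 8: max=6816061489399/1679616000000, min=3360614955637/839808000000, spread=6069221/107495424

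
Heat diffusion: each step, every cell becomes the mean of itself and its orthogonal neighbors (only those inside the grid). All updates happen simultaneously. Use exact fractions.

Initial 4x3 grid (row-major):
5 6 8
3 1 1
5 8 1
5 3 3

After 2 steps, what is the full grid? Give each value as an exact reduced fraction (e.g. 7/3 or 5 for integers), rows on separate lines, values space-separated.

After step 1:
  14/3 5 5
  7/2 19/5 11/4
  21/4 18/5 13/4
  13/3 19/4 7/3
After step 2:
  79/18 277/60 17/4
  1033/240 373/100 37/10
  1001/240 413/100 179/60
  43/9 901/240 31/9

Answer: 79/18 277/60 17/4
1033/240 373/100 37/10
1001/240 413/100 179/60
43/9 901/240 31/9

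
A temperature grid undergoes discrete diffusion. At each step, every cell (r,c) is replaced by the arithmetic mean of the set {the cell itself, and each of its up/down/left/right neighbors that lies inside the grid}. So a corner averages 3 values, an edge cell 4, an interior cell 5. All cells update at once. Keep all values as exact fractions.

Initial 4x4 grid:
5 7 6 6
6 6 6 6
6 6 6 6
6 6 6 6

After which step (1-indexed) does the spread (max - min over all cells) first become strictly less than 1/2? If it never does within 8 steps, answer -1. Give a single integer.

Answer: 2

Derivation:
Step 1: max=25/4, min=23/4, spread=1/2
Step 2: max=489/80, min=71/12, spread=47/240
  -> spread < 1/2 first at step 2
Step 3: max=14609/2400, min=14299/2400, spread=31/240
Step 4: max=130889/21600, min=143531/24000, spread=17111/216000
Step 5: max=13063073/2160000, min=1293811/216000, spread=124963/2160000
Step 6: max=117490553/19440000, min=25902637/4320000, spread=1857373/38880000
Step 7: max=5633267/933120, min=233174183/38880000, spread=2317913/58320000
Step 8: max=105574205489/17496000000, min=34996186753/5832000000, spread=58564523/1749600000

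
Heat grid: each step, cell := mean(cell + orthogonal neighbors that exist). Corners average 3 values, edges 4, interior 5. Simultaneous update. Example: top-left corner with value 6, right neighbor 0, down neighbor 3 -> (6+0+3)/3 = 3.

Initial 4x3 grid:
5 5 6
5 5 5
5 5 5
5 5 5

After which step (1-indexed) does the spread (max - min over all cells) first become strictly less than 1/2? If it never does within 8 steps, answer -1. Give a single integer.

Answer: 1

Derivation:
Step 1: max=16/3, min=5, spread=1/3
  -> spread < 1/2 first at step 1
Step 2: max=95/18, min=5, spread=5/18
Step 3: max=1121/216, min=5, spread=41/216
Step 4: max=133817/25920, min=5, spread=4217/25920
Step 5: max=7985149/1555200, min=36079/7200, spread=38417/311040
Step 6: max=477760211/93312000, min=722597/144000, spread=1903471/18662400
Step 7: max=28594589089/5598720000, min=21715759/4320000, spread=18038617/223948800
Step 8: max=1712884182851/335923200000, min=1956926759/388800000, spread=883978523/13436928000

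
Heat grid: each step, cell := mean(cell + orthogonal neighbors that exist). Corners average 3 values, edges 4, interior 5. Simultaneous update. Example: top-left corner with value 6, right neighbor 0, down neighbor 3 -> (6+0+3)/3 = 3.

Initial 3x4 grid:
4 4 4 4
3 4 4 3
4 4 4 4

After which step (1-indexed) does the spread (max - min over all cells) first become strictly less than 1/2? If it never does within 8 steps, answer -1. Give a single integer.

Answer: 1

Derivation:
Step 1: max=4, min=11/3, spread=1/3
  -> spread < 1/2 first at step 1
Step 2: max=387/100, min=893/240, spread=179/1200
Step 3: max=3467/900, min=8203/2160, spread=589/10800
Step 4: max=1381147/360000, min=3290693/864000, spread=120299/4320000
Step 5: max=12412277/3240000, min=198013087/51840000, spread=116669/10368000
Step 6: max=4961729107/1296000000, min=11889977933/3110400000, spread=90859619/15552000000
Step 7: max=297601971113/77760000000, min=713762280247/186624000000, spread=2412252121/933120000000
Step 8: max=17853550489867/4665600000000, min=42834134164373/11197440000000, spread=71935056539/55987200000000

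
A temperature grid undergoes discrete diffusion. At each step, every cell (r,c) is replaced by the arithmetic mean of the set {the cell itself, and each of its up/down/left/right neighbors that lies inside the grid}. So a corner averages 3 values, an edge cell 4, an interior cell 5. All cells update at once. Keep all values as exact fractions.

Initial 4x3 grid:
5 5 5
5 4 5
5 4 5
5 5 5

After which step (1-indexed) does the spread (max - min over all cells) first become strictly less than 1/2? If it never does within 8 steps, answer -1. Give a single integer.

Step 1: max=5, min=23/5, spread=2/5
  -> spread < 1/2 first at step 1
Step 2: max=387/80, min=469/100, spread=59/400
Step 3: max=3467/720, min=9507/2000, spread=139/2250
Step 4: max=1381147/288000, min=572213/120000, spread=39179/1440000
Step 5: max=12412277/2592000, min=34394767/7200000, spread=377011/32400000
Step 6: max=4961729107/1036800000, min=2064939053/432000000, spread=29376899/5184000000
Step 7: max=297601971113/62208000000, min=123934894327/25920000000, spread=791123641/311040000000
Step 8: max=17853550489867/3732480000000, min=7437047867093/1555200000000, spread=23178044219/18662400000000

Answer: 1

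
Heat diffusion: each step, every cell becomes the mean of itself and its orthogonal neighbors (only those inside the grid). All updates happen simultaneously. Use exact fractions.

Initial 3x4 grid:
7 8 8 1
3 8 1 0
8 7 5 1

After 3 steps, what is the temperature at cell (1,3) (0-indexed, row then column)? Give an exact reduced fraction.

Step 1: cell (1,3) = 3/4
Step 2: cell (1,3) = 203/80
Step 3: cell (1,3) = 13297/4800
Full grid after step 3:
  497/80 4757/800 3457/800 17/5
  5087/800 10913/2000 4319/1000 13297/4800
  359/60 2241/400 581/150 2123/720

Answer: 13297/4800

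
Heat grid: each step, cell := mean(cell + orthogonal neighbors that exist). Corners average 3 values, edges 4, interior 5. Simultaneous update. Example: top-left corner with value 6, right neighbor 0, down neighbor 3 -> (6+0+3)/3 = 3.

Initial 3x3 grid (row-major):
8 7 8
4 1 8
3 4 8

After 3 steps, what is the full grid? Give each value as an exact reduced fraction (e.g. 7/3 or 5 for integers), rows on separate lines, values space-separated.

After step 1:
  19/3 6 23/3
  4 24/5 25/4
  11/3 4 20/3
After step 2:
  49/9 31/5 239/36
  47/10 501/100 1523/240
  35/9 287/60 203/36
After step 3:
  1471/270 1747/300 13813/2160
  5713/1200 32447/6000 85081/14400
  2407/540 17389/3600 12073/2160

Answer: 1471/270 1747/300 13813/2160
5713/1200 32447/6000 85081/14400
2407/540 17389/3600 12073/2160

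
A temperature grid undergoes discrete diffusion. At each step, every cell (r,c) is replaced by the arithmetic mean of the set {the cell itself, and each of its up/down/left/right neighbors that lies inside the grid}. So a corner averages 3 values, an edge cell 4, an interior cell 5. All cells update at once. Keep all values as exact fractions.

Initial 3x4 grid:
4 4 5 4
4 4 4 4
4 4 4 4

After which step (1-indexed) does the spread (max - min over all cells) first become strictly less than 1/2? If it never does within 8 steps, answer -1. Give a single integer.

Step 1: max=13/3, min=4, spread=1/3
  -> spread < 1/2 first at step 1
Step 2: max=511/120, min=4, spread=31/120
Step 3: max=4531/1080, min=4, spread=211/1080
Step 4: max=448897/108000, min=7247/1800, spread=14077/108000
Step 5: max=4028407/972000, min=435683/108000, spread=5363/48600
Step 6: max=120380809/29160000, min=242869/60000, spread=93859/1166400
Step 7: max=7208674481/1749600000, min=394136467/97200000, spread=4568723/69984000
Step 8: max=431684435629/104976000000, min=11845618889/2916000000, spread=8387449/167961600

Answer: 1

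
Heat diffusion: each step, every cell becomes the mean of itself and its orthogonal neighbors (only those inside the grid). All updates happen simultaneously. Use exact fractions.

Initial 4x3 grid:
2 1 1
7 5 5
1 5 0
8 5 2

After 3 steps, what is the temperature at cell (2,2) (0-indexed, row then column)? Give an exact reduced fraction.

Step 1: cell (2,2) = 3
Step 2: cell (2,2) = 677/240
Step 3: cell (2,2) = 24563/7200
Full grid after step 3:
  7541/2160 43181/14400 787/270
  1673/450 1354/375 21143/7200
  15869/3600 7343/2000 24563/7200
  1169/270 308/75 7247/2160

Answer: 24563/7200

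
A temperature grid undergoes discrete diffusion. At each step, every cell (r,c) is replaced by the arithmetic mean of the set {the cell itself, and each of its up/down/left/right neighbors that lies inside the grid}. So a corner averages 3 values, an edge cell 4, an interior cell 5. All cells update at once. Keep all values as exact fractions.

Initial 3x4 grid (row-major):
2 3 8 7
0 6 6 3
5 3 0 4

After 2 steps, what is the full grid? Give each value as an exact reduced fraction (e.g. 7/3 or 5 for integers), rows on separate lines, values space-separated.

After step 1:
  5/3 19/4 6 6
  13/4 18/5 23/5 5
  8/3 7/2 13/4 7/3
After step 2:
  29/9 961/240 427/80 17/3
  671/240 197/50 449/100 269/60
  113/36 781/240 821/240 127/36

Answer: 29/9 961/240 427/80 17/3
671/240 197/50 449/100 269/60
113/36 781/240 821/240 127/36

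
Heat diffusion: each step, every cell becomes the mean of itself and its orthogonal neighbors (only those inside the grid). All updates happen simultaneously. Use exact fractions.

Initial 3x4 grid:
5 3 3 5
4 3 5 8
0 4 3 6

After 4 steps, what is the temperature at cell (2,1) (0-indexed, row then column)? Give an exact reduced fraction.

Step 1: cell (2,1) = 5/2
Step 2: cell (2,1) = 101/30
Step 3: cell (2,1) = 776/225
Step 4: cell (2,1) = 49609/13500
Full grid after step 4:
  19061/5400 7743/2000 236501/54000 156241/32400
  369377/108000 41767/11250 132137/30000 38807/8000
  53233/16200 49609/13500 232501/54000 156491/32400

Answer: 49609/13500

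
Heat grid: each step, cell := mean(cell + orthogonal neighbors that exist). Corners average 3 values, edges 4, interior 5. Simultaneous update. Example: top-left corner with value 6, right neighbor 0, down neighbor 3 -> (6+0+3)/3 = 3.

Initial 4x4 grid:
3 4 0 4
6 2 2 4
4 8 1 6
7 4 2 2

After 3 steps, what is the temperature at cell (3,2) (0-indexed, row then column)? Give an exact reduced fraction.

Answer: 3073/900

Derivation:
Step 1: cell (3,2) = 9/4
Step 2: cell (3,2) = 439/120
Step 3: cell (3,2) = 3073/900
Full grid after step 3:
  8279/2160 887/288 4331/1440 373/135
  577/144 4621/1200 2207/750 4637/1440
  235/48 3931/1000 21881/6000 22409/7200
  571/120 269/60 3073/900 7343/2160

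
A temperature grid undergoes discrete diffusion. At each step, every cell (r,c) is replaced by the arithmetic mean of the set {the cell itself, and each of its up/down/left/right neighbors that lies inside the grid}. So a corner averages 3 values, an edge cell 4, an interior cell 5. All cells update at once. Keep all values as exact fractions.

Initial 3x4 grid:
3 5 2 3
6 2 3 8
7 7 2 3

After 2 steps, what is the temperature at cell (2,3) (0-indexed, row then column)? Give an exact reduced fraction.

Answer: 37/9

Derivation:
Step 1: cell (2,3) = 13/3
Step 2: cell (2,3) = 37/9
Full grid after step 2:
  73/18 931/240 839/240 71/18
  613/120 4 77/20 979/240
  47/9 1171/240 959/240 37/9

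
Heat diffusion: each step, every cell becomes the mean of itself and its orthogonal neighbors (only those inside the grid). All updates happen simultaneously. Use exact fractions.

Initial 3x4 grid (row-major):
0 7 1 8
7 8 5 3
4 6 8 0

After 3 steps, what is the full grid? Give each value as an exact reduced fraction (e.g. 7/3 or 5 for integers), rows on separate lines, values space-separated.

Answer: 676/135 35161/7200 11537/2400 631/144
75247/14400 32303/6000 14519/3000 8029/1800
3049/540 39361/7200 36211/7200 1913/432

Derivation:
After step 1:
  14/3 4 21/4 4
  19/4 33/5 5 4
  17/3 13/2 19/4 11/3
After step 2:
  161/36 1231/240 73/16 53/12
  1301/240 537/100 128/25 25/6
  203/36 1411/240 239/48 149/36
After step 3:
  676/135 35161/7200 11537/2400 631/144
  75247/14400 32303/6000 14519/3000 8029/1800
  3049/540 39361/7200 36211/7200 1913/432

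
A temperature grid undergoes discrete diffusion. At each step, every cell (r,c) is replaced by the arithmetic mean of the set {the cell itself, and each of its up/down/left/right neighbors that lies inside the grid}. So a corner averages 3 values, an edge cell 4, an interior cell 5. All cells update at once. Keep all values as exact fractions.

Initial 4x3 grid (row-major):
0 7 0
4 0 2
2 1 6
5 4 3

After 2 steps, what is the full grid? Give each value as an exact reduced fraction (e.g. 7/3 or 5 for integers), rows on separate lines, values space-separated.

Answer: 83/36 673/240 9/4
329/120 213/100 27/10
323/120 293/100 179/60
119/36 277/80 127/36

Derivation:
After step 1:
  11/3 7/4 3
  3/2 14/5 2
  3 13/5 3
  11/3 13/4 13/3
After step 2:
  83/36 673/240 9/4
  329/120 213/100 27/10
  323/120 293/100 179/60
  119/36 277/80 127/36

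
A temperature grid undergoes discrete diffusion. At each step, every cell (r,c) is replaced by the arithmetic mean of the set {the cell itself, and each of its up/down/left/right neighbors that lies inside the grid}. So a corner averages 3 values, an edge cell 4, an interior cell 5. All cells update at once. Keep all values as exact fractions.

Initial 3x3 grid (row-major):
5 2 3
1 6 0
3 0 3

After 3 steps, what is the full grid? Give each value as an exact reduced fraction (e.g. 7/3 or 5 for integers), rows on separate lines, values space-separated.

After step 1:
  8/3 4 5/3
  15/4 9/5 3
  4/3 3 1
After step 2:
  125/36 38/15 26/9
  191/80 311/100 28/15
  97/36 107/60 7/3
After step 3:
  6043/2160 2701/900 328/135
  13997/4800 14017/6000 9179/3600
  4943/2160 8929/3600 359/180

Answer: 6043/2160 2701/900 328/135
13997/4800 14017/6000 9179/3600
4943/2160 8929/3600 359/180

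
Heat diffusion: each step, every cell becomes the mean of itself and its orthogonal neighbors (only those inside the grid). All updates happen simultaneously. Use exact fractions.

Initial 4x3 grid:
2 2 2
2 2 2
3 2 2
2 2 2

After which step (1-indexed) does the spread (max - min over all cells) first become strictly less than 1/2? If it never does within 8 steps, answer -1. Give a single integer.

Answer: 1

Derivation:
Step 1: max=7/3, min=2, spread=1/3
  -> spread < 1/2 first at step 1
Step 2: max=271/120, min=2, spread=31/120
Step 3: max=2371/1080, min=2, spread=211/1080
Step 4: max=232897/108000, min=3647/1800, spread=14077/108000
Step 5: max=2084407/972000, min=219683/108000, spread=5363/48600
Step 6: max=62060809/29160000, min=122869/60000, spread=93859/1166400
Step 7: max=3709474481/1749600000, min=199736467/97200000, spread=4568723/69984000
Step 8: max=221732435629/104976000000, min=6013618889/2916000000, spread=8387449/167961600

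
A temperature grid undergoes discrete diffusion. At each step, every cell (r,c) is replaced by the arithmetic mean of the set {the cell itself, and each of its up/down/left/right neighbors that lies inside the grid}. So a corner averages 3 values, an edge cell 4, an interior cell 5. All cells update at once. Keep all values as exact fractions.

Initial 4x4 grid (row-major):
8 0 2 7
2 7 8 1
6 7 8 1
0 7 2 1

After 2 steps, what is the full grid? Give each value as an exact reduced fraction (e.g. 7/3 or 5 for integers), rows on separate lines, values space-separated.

Answer: 40/9 499/120 511/120 71/18
529/120 27/5 237/50 233/60
125/24 99/20 493/100 203/60
145/36 119/24 451/120 103/36

Derivation:
After step 1:
  10/3 17/4 17/4 10/3
  23/4 24/5 26/5 17/4
  15/4 7 26/5 11/4
  13/3 4 9/2 4/3
After step 2:
  40/9 499/120 511/120 71/18
  529/120 27/5 237/50 233/60
  125/24 99/20 493/100 203/60
  145/36 119/24 451/120 103/36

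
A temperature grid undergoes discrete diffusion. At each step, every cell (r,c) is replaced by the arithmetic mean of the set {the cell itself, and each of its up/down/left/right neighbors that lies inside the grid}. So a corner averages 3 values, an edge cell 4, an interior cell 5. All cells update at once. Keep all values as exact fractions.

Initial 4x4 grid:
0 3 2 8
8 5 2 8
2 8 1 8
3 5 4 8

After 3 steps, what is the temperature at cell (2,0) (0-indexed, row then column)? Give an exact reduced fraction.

Step 1: cell (2,0) = 21/4
Step 2: cell (2,0) = 62/15
Step 3: cell (2,0) = 809/180
Full grid after step 3:
  8317/2160 5363/1440 10733/2400 449/90
  709/180 26011/6000 569/125 13043/2400
  809/180 13033/3000 30487/6000 39649/7200
  4651/1080 3389/720 17897/3600 12241/2160

Answer: 809/180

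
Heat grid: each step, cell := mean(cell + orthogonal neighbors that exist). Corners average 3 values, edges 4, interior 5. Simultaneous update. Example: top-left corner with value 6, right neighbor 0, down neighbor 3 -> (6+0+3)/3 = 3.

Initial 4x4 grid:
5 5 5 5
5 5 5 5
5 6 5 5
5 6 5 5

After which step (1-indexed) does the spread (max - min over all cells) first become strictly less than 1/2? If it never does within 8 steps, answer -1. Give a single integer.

Answer: 2

Derivation:
Step 1: max=11/2, min=5, spread=1/2
Step 2: max=1289/240, min=5, spread=89/240
  -> spread < 1/2 first at step 2
Step 3: max=719/135, min=5, spread=44/135
Step 4: max=85877/16200, min=3013/600, spread=2263/8100
Step 5: max=102473/19440, min=30209/6000, spread=7181/30375
Step 6: max=38271337/7290000, min=681851/135000, spread=1451383/7290000
Step 7: max=1143874183/218700000, min=4100927/810000, spread=36623893/218700000
Step 8: max=34217676001/6561000000, min=205518379/40500000, spread=923698603/6561000000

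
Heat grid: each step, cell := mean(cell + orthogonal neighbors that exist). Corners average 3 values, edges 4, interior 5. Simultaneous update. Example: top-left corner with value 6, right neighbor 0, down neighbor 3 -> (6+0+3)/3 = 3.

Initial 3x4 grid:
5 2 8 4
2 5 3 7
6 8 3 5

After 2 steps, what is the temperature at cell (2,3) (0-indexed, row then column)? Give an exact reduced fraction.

Step 1: cell (2,3) = 5
Step 2: cell (2,3) = 29/6
Full grid after step 2:
  25/6 65/16 1247/240 46/9
  101/24 121/25 459/100 1277/240
  46/9 235/48 409/80 29/6

Answer: 29/6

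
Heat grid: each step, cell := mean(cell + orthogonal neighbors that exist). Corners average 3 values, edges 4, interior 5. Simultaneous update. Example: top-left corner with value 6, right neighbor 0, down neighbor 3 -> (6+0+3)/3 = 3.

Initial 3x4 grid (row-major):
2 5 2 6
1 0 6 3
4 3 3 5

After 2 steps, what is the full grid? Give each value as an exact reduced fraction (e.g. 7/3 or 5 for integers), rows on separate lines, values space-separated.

Answer: 20/9 19/6 101/30 161/36
121/48 123/50 99/25 227/60
83/36 149/48 793/240 155/36

Derivation:
After step 1:
  8/3 9/4 19/4 11/3
  7/4 3 14/5 5
  8/3 5/2 17/4 11/3
After step 2:
  20/9 19/6 101/30 161/36
  121/48 123/50 99/25 227/60
  83/36 149/48 793/240 155/36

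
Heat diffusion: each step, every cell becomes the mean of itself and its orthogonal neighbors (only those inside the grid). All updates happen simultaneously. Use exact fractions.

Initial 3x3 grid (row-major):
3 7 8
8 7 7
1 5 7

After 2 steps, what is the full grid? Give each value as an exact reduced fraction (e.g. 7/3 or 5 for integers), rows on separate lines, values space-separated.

Answer: 17/3 1583/240 125/18
1333/240 601/100 1663/240
173/36 57/10 223/36

Derivation:
After step 1:
  6 25/4 22/3
  19/4 34/5 29/4
  14/3 5 19/3
After step 2:
  17/3 1583/240 125/18
  1333/240 601/100 1663/240
  173/36 57/10 223/36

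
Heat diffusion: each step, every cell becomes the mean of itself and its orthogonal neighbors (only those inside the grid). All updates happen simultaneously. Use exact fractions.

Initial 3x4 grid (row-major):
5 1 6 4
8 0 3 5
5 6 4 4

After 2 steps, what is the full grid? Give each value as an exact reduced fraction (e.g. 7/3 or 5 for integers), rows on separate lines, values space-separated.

After step 1:
  14/3 3 7/2 5
  9/2 18/5 18/5 4
  19/3 15/4 17/4 13/3
After step 2:
  73/18 443/120 151/40 25/6
  191/40 369/100 379/100 127/30
  175/36 269/60 239/60 151/36

Answer: 73/18 443/120 151/40 25/6
191/40 369/100 379/100 127/30
175/36 269/60 239/60 151/36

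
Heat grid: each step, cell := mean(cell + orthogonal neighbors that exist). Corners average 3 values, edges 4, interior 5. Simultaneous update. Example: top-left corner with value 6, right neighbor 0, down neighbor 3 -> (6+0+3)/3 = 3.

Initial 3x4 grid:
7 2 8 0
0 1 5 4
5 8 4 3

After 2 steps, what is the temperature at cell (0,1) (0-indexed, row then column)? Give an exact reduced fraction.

Answer: 289/80

Derivation:
Step 1: cell (0,1) = 9/2
Step 2: cell (0,1) = 289/80
Full grid after step 2:
  43/12 289/80 333/80 43/12
  827/240 397/100 387/100 113/30
  145/36 511/120 527/120 35/9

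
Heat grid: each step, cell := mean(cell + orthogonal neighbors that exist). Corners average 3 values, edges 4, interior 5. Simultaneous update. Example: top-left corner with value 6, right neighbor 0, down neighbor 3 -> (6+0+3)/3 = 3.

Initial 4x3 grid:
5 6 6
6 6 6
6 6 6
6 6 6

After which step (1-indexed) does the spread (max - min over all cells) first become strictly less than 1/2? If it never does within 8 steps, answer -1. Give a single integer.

Step 1: max=6, min=17/3, spread=1/3
  -> spread < 1/2 first at step 1
Step 2: max=6, min=103/18, spread=5/18
Step 3: max=6, min=1255/216, spread=41/216
Step 4: max=6, min=151303/25920, spread=4217/25920
Step 5: max=43121/7200, min=9122051/1555200, spread=38417/311040
Step 6: max=861403/144000, min=548671789/93312000, spread=1903471/18662400
Step 7: max=25804241/4320000, min=32991330911/5598720000, spread=18038617/223948800
Step 8: max=2319873241/388800000, min=1982271017149/335923200000, spread=883978523/13436928000

Answer: 1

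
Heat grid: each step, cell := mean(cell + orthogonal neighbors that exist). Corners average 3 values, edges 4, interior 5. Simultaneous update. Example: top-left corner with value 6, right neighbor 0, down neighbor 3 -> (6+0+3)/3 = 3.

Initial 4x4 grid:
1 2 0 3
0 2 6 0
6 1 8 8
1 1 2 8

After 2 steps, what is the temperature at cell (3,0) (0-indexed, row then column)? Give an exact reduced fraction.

Answer: 71/36

Derivation:
Step 1: cell (3,0) = 8/3
Step 2: cell (3,0) = 71/36
Full grid after step 2:
  3/2 9/5 41/20 8/3
  149/80 5/2 87/25 289/80
  631/240 281/100 451/100 85/16
  71/36 46/15 17/4 67/12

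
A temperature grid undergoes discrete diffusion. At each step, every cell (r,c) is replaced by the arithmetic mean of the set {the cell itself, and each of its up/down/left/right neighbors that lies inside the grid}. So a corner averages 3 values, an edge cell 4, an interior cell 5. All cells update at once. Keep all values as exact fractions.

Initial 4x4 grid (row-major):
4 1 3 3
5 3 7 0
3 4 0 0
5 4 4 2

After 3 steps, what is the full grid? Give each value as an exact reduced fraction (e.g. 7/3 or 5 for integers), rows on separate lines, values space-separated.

After step 1:
  10/3 11/4 7/2 2
  15/4 4 13/5 5/2
  17/4 14/5 3 1/2
  4 17/4 5/2 2
After step 2:
  59/18 163/48 217/80 8/3
  23/6 159/50 78/25 19/10
  37/10 183/50 57/25 2
  25/6 271/80 47/16 5/3
After step 3:
  1513/432 22619/7200 2379/800 1747/720
  787/225 20627/6000 5277/2000 1453/600
  96/25 6483/2000 5599/2000 1177/600
  2701/720 8491/2400 6163/2400 317/144

Answer: 1513/432 22619/7200 2379/800 1747/720
787/225 20627/6000 5277/2000 1453/600
96/25 6483/2000 5599/2000 1177/600
2701/720 8491/2400 6163/2400 317/144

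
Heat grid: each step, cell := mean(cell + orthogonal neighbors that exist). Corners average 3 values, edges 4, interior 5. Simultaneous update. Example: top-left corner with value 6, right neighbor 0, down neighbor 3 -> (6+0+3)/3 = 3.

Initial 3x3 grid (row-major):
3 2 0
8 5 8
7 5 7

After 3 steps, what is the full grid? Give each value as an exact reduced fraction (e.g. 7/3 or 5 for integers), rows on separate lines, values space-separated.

Answer: 9881/2160 30091/7200 4573/1080
25069/4800 10353/2000 981/200
12931/2160 5227/900 3109/540

Derivation:
After step 1:
  13/3 5/2 10/3
  23/4 28/5 5
  20/3 6 20/3
After step 2:
  151/36 473/120 65/18
  447/80 497/100 103/20
  221/36 187/30 53/9
After step 3:
  9881/2160 30091/7200 4573/1080
  25069/4800 10353/2000 981/200
  12931/2160 5227/900 3109/540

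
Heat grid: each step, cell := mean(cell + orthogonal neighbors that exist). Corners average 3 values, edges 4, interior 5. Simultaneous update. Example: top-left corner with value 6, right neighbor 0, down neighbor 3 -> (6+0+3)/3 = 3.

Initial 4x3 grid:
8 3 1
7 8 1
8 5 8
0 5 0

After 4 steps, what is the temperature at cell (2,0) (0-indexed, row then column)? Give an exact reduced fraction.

Step 1: cell (2,0) = 5
Step 2: cell (2,0) = 1433/240
Step 3: cell (2,0) = 36581/7200
Step 4: cell (2,0) = 1131827/216000
Full grid after step 4:
  118787/21600 520091/108000 144743/32400
  128303/24000 914731/180000 467051/108000
  1131827/216000 417803/90000 483601/108000
  75509/16200 1970939/432000 268511/64800

Answer: 1131827/216000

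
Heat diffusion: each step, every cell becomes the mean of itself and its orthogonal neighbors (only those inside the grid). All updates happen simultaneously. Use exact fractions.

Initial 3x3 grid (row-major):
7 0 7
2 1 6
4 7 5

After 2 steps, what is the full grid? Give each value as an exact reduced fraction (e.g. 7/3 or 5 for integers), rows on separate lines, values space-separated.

Answer: 41/12 857/240 77/18
421/120 389/100 1097/240
145/36 1067/240 5

Derivation:
After step 1:
  3 15/4 13/3
  7/2 16/5 19/4
  13/3 17/4 6
After step 2:
  41/12 857/240 77/18
  421/120 389/100 1097/240
  145/36 1067/240 5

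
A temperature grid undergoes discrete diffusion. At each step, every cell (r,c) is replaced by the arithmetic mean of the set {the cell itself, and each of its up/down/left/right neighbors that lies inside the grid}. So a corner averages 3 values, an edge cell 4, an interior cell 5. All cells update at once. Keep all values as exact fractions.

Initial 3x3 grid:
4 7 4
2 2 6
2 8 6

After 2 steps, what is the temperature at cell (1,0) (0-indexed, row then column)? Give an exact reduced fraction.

Answer: 95/24

Derivation:
Step 1: cell (1,0) = 5/2
Step 2: cell (1,0) = 95/24
Full grid after step 2:
  133/36 77/16 173/36
  95/24 83/20 131/24
  11/3 121/24 47/9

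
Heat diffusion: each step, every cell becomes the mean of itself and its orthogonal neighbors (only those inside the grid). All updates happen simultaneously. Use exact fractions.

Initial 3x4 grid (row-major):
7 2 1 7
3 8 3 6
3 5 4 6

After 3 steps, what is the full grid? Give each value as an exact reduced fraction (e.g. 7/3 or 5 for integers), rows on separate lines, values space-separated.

Answer: 257/60 3489/800 30661/7200 9829/2160
65417/14400 12989/3000 9211/2000 11357/2400
9547/2160 16613/3600 1048/225 2681/540

Derivation:
After step 1:
  4 9/2 13/4 14/3
  21/4 21/5 22/5 11/2
  11/3 5 9/2 16/3
After step 2:
  55/12 319/80 1009/240 161/36
  1027/240 467/100 437/100 199/40
  167/36 521/120 577/120 46/9
After step 3:
  257/60 3489/800 30661/7200 9829/2160
  65417/14400 12989/3000 9211/2000 11357/2400
  9547/2160 16613/3600 1048/225 2681/540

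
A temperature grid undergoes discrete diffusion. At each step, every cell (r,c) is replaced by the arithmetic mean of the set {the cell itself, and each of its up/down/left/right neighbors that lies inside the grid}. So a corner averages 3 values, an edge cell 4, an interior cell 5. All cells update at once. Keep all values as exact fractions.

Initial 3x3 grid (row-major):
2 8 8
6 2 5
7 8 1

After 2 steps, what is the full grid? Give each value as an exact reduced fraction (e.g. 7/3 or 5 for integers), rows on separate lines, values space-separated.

After step 1:
  16/3 5 7
  17/4 29/5 4
  7 9/2 14/3
After step 2:
  175/36 347/60 16/3
  1343/240 471/100 161/30
  21/4 659/120 79/18

Answer: 175/36 347/60 16/3
1343/240 471/100 161/30
21/4 659/120 79/18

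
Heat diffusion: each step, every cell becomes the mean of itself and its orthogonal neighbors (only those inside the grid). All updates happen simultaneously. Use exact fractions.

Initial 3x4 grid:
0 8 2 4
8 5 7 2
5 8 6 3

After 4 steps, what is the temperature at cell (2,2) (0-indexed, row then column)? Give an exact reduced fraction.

Answer: 271153/54000

Derivation:
Step 1: cell (2,2) = 6
Step 2: cell (2,2) = 301/60
Step 3: cell (2,2) = 19343/3600
Step 4: cell (2,2) = 271153/54000
Full grid after step 4:
  334061/64800 34531/6750 60757/13500 140093/32400
  2431969/432000 941381/180000 111607/22500 937217/216000
  41179/7200 102791/18000 271153/54000 76609/16200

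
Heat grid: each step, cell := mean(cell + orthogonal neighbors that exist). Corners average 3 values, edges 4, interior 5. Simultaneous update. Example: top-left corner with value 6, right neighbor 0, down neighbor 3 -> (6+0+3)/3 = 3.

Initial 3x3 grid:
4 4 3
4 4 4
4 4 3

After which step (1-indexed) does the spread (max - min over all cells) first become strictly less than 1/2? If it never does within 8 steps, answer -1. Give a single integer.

Answer: 2

Derivation:
Step 1: max=4, min=7/2, spread=1/2
Step 2: max=4, min=131/36, spread=13/36
  -> spread < 1/2 first at step 2
Step 3: max=565/144, min=5323/1440, spread=109/480
Step 4: max=14039/3600, min=97051/25920, spread=20149/129600
Step 5: max=2005109/518400, min=19506067/5184000, spread=545023/5184000
Step 6: max=24988763/6480000, min=1176776249/311040000, spread=36295/497664
Step 7: max=5976664169/1555200000, min=70764429403/18662400000, spread=305773/5971968
Step 8: max=59665424503/15552000000, min=4255661329841/1119744000000, spread=2575951/71663616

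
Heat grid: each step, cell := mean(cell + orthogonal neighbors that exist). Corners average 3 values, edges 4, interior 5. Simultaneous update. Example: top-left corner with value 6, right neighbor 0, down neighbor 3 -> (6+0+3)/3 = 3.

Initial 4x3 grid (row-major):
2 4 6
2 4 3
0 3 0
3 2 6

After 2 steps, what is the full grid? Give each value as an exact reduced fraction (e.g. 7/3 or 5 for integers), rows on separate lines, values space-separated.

After step 1:
  8/3 4 13/3
  2 16/5 13/4
  2 9/5 3
  5/3 7/2 8/3
After step 2:
  26/9 71/20 139/36
  37/15 57/20 827/240
  28/15 27/10 643/240
  43/18 289/120 55/18

Answer: 26/9 71/20 139/36
37/15 57/20 827/240
28/15 27/10 643/240
43/18 289/120 55/18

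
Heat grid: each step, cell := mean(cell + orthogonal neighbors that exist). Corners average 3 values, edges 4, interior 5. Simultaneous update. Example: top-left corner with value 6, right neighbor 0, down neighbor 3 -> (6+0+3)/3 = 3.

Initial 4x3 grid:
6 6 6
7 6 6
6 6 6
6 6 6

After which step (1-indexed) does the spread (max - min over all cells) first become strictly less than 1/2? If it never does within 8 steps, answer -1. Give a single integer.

Step 1: max=19/3, min=6, spread=1/3
  -> spread < 1/2 first at step 1
Step 2: max=751/120, min=6, spread=31/120
Step 3: max=6691/1080, min=6, spread=211/1080
Step 4: max=664897/108000, min=10847/1800, spread=14077/108000
Step 5: max=5972407/972000, min=651683/108000, spread=5363/48600
Step 6: max=178700809/29160000, min=362869/60000, spread=93859/1166400
Step 7: max=10707874481/1749600000, min=588536467/97200000, spread=4568723/69984000
Step 8: max=641636435629/104976000000, min=17677618889/2916000000, spread=8387449/167961600

Answer: 1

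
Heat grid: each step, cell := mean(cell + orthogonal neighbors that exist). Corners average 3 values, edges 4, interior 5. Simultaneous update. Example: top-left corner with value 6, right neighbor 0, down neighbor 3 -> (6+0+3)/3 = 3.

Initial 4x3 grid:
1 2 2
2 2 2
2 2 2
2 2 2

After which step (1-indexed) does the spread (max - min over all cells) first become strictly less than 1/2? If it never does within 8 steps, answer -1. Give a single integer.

Answer: 1

Derivation:
Step 1: max=2, min=5/3, spread=1/3
  -> spread < 1/2 first at step 1
Step 2: max=2, min=31/18, spread=5/18
Step 3: max=2, min=391/216, spread=41/216
Step 4: max=2, min=47623/25920, spread=4217/25920
Step 5: max=14321/7200, min=2901251/1555200, spread=38417/311040
Step 6: max=285403/144000, min=175423789/93312000, spread=1903471/18662400
Step 7: max=8524241/4320000, min=10596450911/5598720000, spread=18038617/223948800
Step 8: max=764673241/388800000, min=638578217149/335923200000, spread=883978523/13436928000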